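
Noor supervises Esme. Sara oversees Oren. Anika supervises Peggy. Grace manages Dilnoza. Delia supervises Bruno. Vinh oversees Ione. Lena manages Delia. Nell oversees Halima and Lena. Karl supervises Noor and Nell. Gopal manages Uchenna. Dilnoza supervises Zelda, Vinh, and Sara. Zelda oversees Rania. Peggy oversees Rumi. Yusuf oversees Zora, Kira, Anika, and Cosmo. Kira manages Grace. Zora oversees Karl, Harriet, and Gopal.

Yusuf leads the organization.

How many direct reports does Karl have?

2

Karl directly manages Noor, Nell. That is 2 direct reports.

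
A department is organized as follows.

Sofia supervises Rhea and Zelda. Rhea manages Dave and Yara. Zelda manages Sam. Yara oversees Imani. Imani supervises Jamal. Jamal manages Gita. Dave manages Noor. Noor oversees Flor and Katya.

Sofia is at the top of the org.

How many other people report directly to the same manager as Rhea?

Rhea reports to Sofia. Sofia's other direct reports are Zelda — 1 peer.

1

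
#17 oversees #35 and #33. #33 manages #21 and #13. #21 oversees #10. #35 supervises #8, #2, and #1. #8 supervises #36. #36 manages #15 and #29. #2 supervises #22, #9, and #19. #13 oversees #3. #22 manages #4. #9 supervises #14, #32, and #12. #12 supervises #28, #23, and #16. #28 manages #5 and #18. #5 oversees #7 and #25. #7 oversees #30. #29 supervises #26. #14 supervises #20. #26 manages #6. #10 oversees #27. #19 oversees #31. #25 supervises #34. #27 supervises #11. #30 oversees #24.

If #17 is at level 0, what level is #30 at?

8

Chain from #30 up to #17: #30 → #7 → #5 → #28 → #12 → #9 → #2 → #35 → #17. That is 8 steps up, so #30 is 8 levels below #17.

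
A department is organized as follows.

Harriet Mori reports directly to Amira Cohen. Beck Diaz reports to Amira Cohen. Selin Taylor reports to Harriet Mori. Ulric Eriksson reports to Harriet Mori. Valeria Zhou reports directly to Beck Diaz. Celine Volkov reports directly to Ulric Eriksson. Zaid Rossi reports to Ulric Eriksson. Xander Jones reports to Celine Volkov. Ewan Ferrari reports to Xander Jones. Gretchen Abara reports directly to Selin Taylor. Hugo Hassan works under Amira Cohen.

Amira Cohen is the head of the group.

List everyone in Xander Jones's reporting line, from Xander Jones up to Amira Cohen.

Xander Jones reports to Celine Volkov. Celine Volkov reports to Ulric Eriksson. Ulric Eriksson reports to Harriet Mori. Harriet Mori reports to Amira Cohen. Amira Cohen is at the top.

Xander Jones -> Celine Volkov -> Ulric Eriksson -> Harriet Mori -> Amira Cohen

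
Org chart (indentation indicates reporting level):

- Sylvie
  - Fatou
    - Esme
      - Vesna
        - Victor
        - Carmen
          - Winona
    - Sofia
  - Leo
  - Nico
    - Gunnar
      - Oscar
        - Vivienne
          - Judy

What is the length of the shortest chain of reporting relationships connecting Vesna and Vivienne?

7

Vesna is 3 levels below Sylvie, and Vivienne is 4 levels below Sylvie (their lowest common manager). The shortest path runs up from Vesna to Sylvie and back down to Vivienne: 3 + 4 = 7 links.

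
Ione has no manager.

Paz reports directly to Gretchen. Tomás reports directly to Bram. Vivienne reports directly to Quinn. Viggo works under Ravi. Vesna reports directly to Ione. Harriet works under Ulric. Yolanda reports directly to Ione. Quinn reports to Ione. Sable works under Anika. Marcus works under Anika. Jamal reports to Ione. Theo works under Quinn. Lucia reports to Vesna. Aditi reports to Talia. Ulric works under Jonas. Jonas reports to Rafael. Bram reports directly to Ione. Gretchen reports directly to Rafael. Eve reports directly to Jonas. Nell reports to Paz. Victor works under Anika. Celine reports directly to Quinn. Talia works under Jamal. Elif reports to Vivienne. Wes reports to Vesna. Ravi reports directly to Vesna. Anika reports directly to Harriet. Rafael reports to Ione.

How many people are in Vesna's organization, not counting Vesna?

Vesna directly manages Lucia, Ravi, Wes. Lucia has no reports. Under Ravi: Viggo (1). Wes has no reports. So Vesna's organization is 3 direct reports plus everyone under them: 1 + 2 + 1 = 4.

4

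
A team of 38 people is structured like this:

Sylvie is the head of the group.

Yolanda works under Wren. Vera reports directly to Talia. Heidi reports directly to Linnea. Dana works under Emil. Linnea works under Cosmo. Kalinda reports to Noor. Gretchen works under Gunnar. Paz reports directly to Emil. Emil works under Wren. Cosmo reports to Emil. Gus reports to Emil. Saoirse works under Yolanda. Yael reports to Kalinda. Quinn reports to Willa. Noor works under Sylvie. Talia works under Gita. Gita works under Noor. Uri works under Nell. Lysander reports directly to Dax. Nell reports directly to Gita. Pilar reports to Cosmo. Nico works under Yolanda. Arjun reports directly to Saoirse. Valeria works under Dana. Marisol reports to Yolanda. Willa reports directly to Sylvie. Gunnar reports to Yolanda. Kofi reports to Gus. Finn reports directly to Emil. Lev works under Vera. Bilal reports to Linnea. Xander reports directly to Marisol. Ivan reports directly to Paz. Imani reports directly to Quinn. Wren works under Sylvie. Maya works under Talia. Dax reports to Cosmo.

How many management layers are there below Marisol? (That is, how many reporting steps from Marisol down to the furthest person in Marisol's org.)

The longest chain under Marisol runs Marisol → Xander, which is 1 level below Marisol.

1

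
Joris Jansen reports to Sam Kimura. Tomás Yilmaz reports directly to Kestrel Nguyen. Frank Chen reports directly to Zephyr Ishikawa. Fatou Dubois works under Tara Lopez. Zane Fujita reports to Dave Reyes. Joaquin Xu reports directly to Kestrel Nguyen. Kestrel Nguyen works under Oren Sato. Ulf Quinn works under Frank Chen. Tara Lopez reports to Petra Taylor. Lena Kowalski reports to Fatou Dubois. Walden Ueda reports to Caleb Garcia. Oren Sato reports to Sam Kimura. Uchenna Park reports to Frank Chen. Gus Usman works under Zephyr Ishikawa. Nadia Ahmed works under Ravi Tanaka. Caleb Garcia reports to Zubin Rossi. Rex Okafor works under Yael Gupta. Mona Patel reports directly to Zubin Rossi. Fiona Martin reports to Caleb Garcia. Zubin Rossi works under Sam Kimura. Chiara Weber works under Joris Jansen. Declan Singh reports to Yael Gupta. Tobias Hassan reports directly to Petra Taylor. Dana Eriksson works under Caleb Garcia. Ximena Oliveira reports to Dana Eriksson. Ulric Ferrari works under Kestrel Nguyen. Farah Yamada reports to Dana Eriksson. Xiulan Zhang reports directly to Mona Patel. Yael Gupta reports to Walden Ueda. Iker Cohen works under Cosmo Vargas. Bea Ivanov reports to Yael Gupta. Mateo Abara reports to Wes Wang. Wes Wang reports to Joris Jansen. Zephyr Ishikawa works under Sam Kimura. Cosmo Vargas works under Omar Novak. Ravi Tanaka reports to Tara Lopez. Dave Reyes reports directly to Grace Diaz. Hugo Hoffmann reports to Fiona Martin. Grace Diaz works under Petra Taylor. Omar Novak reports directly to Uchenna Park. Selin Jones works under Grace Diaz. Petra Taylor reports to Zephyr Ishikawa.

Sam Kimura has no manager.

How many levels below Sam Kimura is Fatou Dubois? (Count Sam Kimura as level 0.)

Chain from Fatou Dubois up to Sam Kimura: Fatou Dubois → Tara Lopez → Petra Taylor → Zephyr Ishikawa → Sam Kimura. That is 4 steps up, so Fatou Dubois is 4 levels below Sam Kimura.

4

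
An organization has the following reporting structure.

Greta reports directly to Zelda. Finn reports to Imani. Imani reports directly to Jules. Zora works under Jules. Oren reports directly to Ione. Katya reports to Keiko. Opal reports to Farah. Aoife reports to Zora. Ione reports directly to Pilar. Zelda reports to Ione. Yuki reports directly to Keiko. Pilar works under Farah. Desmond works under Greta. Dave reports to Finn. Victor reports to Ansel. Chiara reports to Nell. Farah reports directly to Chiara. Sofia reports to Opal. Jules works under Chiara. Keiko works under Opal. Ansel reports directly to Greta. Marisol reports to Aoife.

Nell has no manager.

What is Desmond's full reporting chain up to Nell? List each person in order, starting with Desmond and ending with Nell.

Desmond -> Greta -> Zelda -> Ione -> Pilar -> Farah -> Chiara -> Nell

Desmond reports to Greta. Greta reports to Zelda. Zelda reports to Ione. Ione reports to Pilar. Pilar reports to Farah. Farah reports to Chiara. Chiara reports to Nell. Nell is at the top.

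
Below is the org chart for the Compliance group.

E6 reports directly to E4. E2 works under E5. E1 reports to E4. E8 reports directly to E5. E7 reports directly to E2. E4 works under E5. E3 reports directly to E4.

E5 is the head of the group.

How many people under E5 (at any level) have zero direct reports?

The people in E5's organization with no one reporting to them are E3, E1, E6, E7, E8. That is 5.

5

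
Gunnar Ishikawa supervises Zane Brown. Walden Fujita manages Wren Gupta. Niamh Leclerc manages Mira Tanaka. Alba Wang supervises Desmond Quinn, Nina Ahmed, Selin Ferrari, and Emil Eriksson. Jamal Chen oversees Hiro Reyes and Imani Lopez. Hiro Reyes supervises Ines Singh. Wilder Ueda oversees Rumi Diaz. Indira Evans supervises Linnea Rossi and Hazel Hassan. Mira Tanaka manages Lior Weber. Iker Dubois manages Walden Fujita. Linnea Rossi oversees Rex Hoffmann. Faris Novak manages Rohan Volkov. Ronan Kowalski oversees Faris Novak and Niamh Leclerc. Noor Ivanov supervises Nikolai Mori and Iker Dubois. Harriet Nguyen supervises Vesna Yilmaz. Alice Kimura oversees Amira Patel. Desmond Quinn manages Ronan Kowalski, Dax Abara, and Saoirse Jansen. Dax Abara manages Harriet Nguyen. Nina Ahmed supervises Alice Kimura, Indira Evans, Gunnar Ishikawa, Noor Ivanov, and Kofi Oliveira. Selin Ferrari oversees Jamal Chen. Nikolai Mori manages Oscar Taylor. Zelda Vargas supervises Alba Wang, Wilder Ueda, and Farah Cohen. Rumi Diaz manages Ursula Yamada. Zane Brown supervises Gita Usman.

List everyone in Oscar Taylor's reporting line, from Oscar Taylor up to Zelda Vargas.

Oscar Taylor reports to Nikolai Mori. Nikolai Mori reports to Noor Ivanov. Noor Ivanov reports to Nina Ahmed. Nina Ahmed reports to Alba Wang. Alba Wang reports to Zelda Vargas. Zelda Vargas is at the top.

Oscar Taylor -> Nikolai Mori -> Noor Ivanov -> Nina Ahmed -> Alba Wang -> Zelda Vargas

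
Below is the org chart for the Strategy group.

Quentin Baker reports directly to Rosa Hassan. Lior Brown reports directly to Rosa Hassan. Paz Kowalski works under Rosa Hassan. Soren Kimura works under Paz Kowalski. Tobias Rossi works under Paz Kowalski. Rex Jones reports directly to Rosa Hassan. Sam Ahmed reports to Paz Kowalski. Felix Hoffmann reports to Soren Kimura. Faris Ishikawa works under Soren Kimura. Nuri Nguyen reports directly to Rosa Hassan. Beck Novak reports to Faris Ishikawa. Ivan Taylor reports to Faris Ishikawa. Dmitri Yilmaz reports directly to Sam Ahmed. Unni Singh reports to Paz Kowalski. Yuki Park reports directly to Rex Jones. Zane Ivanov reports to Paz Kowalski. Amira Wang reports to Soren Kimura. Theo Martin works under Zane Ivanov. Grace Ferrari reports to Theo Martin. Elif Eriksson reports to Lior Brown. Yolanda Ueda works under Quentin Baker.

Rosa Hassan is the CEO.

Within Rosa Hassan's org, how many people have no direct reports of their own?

12

The people in Rosa Hassan's organization with no one reporting to them are Nuri Nguyen, Yuki Park, Grace Ferrari, Unni Singh, Dmitri Yilmaz, Tobias Rossi, Amira Wang, Ivan Taylor, Beck Novak, Felix Hoffmann, Elif Eriksson, Yolanda Ueda. That is 12.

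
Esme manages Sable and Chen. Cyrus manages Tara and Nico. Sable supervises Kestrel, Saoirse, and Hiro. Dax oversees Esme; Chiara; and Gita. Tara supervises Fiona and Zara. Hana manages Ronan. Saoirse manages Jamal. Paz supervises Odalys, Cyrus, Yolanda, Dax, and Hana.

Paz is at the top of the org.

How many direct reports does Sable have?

3

Sable directly manages Kestrel, Saoirse, Hiro. That is 3 direct reports.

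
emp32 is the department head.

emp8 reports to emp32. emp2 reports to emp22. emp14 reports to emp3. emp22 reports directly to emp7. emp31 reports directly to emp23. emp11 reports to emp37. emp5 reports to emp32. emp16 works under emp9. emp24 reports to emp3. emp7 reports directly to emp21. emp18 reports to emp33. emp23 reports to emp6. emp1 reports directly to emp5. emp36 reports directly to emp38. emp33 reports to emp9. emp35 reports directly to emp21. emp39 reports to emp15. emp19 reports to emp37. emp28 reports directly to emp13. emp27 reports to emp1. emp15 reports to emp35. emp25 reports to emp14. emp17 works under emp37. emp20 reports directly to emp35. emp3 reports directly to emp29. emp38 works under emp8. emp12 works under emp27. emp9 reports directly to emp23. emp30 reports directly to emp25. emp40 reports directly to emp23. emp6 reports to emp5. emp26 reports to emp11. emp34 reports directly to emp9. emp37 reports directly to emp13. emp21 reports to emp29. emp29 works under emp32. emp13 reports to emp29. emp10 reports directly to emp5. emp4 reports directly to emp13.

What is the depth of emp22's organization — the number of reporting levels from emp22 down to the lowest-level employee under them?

The longest chain under emp22 runs emp22 → emp2, which is 1 level below emp22.

1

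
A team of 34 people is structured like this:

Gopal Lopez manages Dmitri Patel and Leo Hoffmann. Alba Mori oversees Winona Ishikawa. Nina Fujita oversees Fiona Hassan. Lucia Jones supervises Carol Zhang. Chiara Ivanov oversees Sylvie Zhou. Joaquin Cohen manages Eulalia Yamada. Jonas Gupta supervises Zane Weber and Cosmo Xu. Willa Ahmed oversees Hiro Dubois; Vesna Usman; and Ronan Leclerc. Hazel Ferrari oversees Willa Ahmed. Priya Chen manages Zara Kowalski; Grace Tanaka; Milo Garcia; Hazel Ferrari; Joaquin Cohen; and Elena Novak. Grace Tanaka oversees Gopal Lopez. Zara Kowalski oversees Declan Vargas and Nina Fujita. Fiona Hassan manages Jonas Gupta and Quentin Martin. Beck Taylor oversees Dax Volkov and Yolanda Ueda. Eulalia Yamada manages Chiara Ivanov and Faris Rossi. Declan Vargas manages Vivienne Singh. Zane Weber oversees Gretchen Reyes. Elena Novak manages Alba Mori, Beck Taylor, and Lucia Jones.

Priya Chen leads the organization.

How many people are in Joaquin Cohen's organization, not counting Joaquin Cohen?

4

Joaquin Cohen directly manages Eulalia Yamada. Under Eulalia Yamada: Faris Rossi, Chiara Ivanov, Sylvie Zhou (3). That's 4 in total.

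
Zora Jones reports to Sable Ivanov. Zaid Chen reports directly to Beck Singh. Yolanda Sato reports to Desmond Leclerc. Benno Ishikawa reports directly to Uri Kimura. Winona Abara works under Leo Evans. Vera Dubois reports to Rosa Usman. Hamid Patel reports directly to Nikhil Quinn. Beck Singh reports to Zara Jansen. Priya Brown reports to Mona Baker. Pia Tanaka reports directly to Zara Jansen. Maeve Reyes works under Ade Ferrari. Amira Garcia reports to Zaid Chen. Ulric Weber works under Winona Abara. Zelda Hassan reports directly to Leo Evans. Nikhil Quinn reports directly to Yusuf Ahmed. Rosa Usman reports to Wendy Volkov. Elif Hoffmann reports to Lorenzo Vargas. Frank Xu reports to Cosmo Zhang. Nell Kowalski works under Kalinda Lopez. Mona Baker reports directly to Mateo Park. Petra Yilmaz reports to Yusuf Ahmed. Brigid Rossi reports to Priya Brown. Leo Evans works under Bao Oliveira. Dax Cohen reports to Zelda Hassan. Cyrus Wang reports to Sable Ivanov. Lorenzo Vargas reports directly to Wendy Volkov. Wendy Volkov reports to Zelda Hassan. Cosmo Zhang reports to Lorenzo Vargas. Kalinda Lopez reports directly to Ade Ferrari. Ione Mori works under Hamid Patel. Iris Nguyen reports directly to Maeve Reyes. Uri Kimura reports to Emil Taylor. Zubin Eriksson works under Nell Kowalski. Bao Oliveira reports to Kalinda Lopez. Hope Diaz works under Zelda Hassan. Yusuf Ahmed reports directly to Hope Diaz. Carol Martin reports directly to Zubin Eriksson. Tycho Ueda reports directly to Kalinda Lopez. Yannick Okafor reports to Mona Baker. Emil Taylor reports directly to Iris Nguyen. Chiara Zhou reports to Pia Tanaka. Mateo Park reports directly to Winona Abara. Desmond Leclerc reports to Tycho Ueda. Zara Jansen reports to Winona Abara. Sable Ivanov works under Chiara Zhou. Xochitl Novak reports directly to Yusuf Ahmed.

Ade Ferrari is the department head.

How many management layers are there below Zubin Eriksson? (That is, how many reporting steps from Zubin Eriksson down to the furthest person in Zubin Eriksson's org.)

1

The longest chain under Zubin Eriksson runs Zubin Eriksson → Carol Martin, which is 1 level below Zubin Eriksson.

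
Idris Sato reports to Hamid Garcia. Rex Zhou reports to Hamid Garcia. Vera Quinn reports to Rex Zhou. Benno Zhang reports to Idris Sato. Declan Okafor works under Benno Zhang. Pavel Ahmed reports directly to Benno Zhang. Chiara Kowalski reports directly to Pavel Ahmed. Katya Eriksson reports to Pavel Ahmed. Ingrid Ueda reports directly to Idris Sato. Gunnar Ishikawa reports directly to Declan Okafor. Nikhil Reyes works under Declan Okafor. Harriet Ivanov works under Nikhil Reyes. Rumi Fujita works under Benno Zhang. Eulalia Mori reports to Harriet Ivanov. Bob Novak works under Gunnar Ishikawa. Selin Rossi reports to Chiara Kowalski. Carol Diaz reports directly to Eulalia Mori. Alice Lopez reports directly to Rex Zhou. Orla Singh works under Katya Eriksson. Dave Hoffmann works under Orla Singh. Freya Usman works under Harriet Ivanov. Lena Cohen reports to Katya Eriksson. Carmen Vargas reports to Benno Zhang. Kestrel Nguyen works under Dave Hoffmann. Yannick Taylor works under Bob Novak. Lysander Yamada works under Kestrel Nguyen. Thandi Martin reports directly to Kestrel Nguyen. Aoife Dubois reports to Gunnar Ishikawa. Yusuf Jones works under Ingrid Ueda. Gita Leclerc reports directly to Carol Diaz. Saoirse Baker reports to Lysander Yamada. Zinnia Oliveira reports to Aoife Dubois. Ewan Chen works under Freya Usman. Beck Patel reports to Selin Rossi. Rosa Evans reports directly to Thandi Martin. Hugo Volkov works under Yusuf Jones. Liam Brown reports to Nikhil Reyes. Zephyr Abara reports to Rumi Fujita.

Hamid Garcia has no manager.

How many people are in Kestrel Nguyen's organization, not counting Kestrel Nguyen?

Kestrel Nguyen directly manages Lysander Yamada, Thandi Martin. Under Lysander Yamada: Saoirse Baker (1). Under Thandi Martin: Rosa Evans (1). So Kestrel Nguyen's organization is 2 direct reports plus everyone under them: 2 + 2 = 4.

4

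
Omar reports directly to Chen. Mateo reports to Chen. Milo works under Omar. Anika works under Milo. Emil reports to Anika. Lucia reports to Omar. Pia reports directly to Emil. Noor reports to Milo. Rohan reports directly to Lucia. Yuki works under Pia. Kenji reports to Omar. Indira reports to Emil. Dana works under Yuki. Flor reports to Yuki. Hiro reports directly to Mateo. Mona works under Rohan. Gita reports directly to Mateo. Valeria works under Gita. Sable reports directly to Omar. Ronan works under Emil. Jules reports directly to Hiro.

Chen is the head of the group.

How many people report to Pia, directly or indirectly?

3

Pia directly manages Yuki. Under Yuki: Flor, Dana (2). That's 3 in total.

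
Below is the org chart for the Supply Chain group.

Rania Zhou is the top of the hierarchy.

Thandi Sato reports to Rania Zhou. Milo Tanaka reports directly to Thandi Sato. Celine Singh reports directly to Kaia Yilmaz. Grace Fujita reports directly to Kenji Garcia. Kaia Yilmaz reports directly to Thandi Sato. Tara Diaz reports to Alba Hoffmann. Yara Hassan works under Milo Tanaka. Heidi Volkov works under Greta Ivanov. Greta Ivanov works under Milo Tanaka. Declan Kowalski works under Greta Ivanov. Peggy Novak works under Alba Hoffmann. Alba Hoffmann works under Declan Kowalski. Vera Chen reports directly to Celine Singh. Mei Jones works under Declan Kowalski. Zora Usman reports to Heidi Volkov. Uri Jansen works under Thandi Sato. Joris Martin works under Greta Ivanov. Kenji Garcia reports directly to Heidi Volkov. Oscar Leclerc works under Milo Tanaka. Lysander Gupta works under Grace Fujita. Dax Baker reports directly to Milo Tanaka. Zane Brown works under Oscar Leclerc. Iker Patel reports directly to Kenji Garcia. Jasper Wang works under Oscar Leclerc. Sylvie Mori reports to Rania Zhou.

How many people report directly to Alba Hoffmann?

2

Alba Hoffmann directly manages Peggy Novak, Tara Diaz. That is 2 direct reports.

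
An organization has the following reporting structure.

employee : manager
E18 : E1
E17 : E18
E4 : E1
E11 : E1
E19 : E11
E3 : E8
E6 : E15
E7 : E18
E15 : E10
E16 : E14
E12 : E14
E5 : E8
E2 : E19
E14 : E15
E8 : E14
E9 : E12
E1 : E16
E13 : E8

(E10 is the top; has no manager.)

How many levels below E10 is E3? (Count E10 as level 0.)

4

Chain from E3 up to E10: E3 → E8 → E14 → E15 → E10. That is 4 steps up, so E3 is 4 levels below E10.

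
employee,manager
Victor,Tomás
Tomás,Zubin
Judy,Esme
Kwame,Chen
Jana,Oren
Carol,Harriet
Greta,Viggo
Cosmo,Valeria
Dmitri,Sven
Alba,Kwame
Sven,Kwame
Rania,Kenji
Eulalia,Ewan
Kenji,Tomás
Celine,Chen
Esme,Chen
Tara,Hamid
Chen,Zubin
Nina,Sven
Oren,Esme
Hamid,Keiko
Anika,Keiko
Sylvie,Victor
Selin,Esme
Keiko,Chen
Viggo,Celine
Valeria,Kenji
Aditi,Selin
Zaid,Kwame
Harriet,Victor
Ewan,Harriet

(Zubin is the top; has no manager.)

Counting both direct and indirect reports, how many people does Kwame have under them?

5

Kwame directly manages Zaid, Sven, Alba. Zaid has no reports. Under Sven: Dmitri, Nina (2). Alba has no reports. So Kwame's organization is 3 direct reports plus everyone under them: 1 + 3 + 1 = 5.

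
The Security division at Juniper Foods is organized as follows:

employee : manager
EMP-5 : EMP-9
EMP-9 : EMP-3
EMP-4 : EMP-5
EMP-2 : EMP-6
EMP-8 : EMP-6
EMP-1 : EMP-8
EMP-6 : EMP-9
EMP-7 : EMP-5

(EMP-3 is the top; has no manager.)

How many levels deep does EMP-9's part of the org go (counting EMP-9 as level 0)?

The longest chain under EMP-9 runs EMP-9 → EMP-6 → EMP-8 → EMP-1, which is 3 levels below EMP-9.

3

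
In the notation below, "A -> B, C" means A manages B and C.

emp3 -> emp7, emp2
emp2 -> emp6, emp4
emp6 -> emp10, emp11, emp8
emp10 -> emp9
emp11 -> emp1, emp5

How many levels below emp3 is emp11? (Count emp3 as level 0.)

Chain from emp11 up to emp3: emp11 → emp6 → emp2 → emp3. That is 3 steps up, so emp11 is 3 levels below emp3.

3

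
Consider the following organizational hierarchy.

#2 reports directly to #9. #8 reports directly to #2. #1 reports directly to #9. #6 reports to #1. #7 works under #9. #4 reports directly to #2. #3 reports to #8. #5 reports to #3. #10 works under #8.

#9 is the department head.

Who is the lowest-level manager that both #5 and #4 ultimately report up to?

#5's chain of managers is #3, #8, #2, #9. #4's chain of managers is #2, #9. The first manager that appears in both chains is #2.

#2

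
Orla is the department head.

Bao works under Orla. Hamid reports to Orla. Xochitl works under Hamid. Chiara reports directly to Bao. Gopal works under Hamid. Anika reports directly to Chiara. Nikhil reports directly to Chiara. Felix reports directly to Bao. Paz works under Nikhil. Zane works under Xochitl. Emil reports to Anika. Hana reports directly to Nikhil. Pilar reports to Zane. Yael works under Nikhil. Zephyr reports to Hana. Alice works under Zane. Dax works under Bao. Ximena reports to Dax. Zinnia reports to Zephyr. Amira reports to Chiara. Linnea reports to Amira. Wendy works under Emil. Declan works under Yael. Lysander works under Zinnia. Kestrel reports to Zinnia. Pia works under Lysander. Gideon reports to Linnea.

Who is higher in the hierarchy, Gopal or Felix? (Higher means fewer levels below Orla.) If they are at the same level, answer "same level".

same level

Both Gopal and Felix are 2 levels below Orla.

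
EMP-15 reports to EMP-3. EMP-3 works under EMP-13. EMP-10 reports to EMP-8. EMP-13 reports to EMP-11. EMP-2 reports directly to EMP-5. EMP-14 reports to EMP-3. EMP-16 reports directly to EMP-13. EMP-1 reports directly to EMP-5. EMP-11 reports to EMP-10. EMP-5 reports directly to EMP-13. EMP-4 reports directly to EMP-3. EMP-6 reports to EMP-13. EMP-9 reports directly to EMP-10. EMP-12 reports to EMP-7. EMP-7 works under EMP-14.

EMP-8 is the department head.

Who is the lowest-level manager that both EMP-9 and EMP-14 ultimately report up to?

EMP-9's chain of managers is EMP-10, EMP-8. EMP-14's chain of managers is EMP-3, EMP-13, EMP-11, EMP-10, EMP-8. The first manager that appears in both chains is EMP-10.

EMP-10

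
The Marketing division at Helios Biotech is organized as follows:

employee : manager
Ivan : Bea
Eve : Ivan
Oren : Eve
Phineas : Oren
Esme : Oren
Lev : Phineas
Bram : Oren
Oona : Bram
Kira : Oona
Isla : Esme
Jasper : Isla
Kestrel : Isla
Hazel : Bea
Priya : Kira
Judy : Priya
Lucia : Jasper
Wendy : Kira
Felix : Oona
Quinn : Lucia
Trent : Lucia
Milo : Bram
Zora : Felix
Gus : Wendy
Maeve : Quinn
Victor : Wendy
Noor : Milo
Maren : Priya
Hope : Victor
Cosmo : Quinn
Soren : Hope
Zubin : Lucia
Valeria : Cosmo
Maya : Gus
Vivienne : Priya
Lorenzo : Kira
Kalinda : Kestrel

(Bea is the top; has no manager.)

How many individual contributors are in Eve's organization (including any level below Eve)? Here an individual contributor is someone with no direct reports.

The people in Eve's organization with no one reporting to them are Noor, Zora, Lorenzo, Soren, Maya, Vivienne, Maren, Judy, Kalinda, Zubin, Trent, Valeria, Maeve, Lev. That is 14.

14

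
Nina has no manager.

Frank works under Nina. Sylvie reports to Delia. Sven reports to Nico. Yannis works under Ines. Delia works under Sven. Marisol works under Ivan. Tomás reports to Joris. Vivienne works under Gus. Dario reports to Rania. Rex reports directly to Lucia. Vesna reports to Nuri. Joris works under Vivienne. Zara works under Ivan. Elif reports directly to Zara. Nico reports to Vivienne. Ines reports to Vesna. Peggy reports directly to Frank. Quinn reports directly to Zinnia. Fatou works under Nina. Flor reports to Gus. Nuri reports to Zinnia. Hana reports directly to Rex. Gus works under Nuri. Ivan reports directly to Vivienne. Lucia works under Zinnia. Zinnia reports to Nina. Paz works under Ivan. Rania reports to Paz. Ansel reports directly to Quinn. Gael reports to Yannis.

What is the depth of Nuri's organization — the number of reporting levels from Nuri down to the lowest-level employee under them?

The longest chain under Nuri runs Nuri → Gus → Vivienne → Nico → Sven → Delia → Sylvie, which is 6 levels below Nuri.

6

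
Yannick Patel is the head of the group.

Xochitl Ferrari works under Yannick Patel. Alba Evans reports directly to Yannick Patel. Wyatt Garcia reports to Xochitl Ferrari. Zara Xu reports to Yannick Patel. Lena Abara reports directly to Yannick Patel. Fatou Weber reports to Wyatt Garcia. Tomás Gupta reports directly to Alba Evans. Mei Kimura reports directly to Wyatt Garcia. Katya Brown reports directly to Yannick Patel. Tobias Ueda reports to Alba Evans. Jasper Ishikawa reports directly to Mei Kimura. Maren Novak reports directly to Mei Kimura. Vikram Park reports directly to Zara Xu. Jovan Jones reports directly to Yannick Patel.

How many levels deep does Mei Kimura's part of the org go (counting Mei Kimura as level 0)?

The longest chain under Mei Kimura runs Mei Kimura → Maren Novak, which is 1 level below Mei Kimura.

1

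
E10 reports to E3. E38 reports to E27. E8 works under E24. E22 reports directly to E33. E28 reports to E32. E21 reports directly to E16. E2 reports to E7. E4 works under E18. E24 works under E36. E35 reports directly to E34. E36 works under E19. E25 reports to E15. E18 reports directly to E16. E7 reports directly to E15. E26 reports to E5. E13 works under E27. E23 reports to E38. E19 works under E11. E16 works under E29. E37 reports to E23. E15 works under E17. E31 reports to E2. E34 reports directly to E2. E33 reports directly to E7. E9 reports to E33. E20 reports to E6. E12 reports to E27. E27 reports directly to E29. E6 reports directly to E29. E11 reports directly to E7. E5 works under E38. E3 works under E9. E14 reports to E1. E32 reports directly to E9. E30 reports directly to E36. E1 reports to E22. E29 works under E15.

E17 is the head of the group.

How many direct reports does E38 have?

E38 directly manages E5, E23. That is 2 direct reports.

2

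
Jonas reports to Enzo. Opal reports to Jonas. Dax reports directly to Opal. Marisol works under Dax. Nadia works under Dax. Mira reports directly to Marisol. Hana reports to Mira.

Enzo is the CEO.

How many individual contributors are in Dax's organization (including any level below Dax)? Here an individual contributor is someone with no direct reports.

2

The people in Dax's organization with no one reporting to them are Nadia, Hana. That is 2.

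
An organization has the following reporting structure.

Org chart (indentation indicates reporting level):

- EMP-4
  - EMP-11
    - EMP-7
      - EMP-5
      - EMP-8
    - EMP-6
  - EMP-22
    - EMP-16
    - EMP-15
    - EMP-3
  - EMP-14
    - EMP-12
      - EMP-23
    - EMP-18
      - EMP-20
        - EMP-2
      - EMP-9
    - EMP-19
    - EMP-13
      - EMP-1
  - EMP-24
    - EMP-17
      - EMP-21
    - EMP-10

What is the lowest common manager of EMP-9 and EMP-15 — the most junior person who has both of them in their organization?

EMP-9's chain of managers is EMP-18, EMP-14, EMP-4. EMP-15's chain of managers is EMP-22, EMP-4. The first manager that appears in both chains is EMP-4.

EMP-4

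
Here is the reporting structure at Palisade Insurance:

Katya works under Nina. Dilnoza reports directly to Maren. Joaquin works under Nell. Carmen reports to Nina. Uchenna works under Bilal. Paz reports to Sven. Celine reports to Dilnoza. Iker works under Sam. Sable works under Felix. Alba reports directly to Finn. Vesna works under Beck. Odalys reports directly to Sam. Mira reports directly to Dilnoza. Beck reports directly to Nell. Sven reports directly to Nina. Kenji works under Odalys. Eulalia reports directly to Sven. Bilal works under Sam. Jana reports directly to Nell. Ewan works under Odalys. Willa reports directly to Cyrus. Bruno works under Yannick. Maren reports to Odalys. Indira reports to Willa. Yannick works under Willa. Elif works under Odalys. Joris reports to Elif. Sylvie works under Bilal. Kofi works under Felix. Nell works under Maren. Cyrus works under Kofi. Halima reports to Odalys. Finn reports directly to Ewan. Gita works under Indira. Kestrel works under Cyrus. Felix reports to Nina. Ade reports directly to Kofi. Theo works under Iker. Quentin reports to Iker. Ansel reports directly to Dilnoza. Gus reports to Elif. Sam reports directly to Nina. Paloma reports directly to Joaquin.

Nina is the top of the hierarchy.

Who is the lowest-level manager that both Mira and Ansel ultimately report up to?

Mira's chain of managers is Dilnoza, Maren, Odalys, Sam, Nina. Ansel's chain of managers is Dilnoza, Maren, Odalys, Sam, Nina. The first manager that appears in both chains is Dilnoza.

Dilnoza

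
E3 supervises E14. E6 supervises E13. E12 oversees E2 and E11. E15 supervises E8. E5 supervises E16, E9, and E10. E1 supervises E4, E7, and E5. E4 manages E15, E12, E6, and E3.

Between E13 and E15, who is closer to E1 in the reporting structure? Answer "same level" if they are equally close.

E15

E13 is 3 levels below E1; E15 is 2. E15 is higher.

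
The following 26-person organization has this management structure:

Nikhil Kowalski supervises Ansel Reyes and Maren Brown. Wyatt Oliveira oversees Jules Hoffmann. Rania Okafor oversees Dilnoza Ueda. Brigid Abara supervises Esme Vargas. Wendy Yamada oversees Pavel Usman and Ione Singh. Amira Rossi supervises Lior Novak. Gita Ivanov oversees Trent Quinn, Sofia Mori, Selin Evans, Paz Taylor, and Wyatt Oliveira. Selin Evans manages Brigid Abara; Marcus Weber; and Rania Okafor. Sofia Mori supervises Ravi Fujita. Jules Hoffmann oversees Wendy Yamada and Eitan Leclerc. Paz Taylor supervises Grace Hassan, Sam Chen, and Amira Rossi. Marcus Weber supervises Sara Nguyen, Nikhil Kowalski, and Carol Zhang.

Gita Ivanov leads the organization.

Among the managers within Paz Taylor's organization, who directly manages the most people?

Paz Taylor

Direct-report counts within Paz Taylor's organization: Paz Taylor has 3; Amira Rossi has 1. The largest is 3, held by Paz Taylor.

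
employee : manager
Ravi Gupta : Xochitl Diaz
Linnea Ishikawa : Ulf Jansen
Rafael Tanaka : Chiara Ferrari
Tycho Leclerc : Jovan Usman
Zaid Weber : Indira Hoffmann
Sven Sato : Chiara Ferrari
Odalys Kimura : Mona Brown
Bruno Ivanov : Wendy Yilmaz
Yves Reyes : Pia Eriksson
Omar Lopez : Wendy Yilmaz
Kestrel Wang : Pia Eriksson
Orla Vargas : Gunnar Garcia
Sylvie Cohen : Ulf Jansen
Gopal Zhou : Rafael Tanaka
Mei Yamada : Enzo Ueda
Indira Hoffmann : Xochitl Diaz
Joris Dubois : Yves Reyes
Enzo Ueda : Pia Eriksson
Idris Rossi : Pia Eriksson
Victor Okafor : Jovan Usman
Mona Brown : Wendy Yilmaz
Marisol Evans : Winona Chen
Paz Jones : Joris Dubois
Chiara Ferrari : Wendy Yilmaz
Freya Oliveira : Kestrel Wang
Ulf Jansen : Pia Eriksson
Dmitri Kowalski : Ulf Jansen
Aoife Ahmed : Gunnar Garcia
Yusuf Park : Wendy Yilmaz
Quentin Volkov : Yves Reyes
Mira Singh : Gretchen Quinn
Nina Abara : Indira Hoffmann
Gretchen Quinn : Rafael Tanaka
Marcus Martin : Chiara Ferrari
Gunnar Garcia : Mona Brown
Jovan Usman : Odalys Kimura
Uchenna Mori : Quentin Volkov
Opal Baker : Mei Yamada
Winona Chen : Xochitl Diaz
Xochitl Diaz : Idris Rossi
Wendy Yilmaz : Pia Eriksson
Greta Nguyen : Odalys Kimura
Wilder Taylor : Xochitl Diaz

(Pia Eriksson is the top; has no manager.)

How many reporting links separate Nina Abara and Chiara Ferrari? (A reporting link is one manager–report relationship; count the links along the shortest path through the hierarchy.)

6

Nina Abara is 4 levels below Pia Eriksson, and Chiara Ferrari is 2 levels below Pia Eriksson (their lowest common manager). The shortest path runs up from Nina Abara to Pia Eriksson and back down to Chiara Ferrari: 4 + 2 = 6 links.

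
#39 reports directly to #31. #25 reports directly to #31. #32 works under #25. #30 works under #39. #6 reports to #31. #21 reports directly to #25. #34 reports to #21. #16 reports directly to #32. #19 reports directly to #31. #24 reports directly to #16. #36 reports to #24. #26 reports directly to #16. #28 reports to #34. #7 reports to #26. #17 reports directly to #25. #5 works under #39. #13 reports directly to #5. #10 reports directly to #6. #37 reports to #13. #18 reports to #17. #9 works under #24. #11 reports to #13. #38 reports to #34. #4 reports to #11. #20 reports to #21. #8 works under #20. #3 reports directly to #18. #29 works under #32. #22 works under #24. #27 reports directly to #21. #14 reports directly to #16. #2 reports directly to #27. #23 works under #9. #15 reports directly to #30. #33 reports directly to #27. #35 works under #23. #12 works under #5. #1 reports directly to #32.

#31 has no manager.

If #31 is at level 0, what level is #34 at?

Chain from #34 up to #31: #34 → #21 → #25 → #31. That is 3 steps up, so #34 is 3 levels below #31.

3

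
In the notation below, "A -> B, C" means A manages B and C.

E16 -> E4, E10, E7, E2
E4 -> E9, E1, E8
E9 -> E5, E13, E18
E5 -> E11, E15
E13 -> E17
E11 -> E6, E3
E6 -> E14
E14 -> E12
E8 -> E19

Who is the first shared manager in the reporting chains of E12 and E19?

E4

E12's chain of managers is E14, E6, E11, E5, E9, E4, E16. E19's chain of managers is E8, E4, E16. The first manager that appears in both chains is E4.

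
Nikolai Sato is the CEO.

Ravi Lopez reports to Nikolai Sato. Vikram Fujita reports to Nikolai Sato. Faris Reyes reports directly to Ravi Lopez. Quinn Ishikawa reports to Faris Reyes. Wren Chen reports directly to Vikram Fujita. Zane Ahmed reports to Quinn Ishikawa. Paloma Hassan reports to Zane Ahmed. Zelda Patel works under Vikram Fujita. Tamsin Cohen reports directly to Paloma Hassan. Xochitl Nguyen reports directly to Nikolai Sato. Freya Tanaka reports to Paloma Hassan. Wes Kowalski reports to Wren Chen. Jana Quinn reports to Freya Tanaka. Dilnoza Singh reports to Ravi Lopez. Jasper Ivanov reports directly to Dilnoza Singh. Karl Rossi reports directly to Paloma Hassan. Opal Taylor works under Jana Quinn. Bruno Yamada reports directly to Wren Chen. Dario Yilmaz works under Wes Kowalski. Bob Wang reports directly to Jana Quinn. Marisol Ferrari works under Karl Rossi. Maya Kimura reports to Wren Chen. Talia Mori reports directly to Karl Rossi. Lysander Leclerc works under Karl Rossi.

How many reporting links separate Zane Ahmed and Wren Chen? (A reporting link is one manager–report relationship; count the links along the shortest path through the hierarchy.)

Zane Ahmed is 4 levels below Nikolai Sato, and Wren Chen is 2 levels below Nikolai Sato (their lowest common manager). The shortest path runs up from Zane Ahmed to Nikolai Sato and back down to Wren Chen: 4 + 2 = 6 links.

6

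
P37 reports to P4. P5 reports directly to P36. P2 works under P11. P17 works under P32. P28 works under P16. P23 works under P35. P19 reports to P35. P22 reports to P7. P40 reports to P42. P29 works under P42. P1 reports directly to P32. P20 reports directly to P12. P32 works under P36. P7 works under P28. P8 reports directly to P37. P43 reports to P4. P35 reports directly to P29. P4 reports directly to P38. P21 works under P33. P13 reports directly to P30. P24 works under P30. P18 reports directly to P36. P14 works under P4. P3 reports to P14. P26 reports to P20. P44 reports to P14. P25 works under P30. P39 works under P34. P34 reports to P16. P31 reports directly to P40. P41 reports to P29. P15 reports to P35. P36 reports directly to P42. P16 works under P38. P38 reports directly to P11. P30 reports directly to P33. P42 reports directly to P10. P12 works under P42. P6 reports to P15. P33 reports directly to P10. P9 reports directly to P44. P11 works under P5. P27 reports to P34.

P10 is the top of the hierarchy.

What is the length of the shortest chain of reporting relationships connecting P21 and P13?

3

P21 is 1 level below P33, and P13 is 2 levels below P33 (their lowest common manager). The shortest path runs up from P21 to P33 and back down to P13: 1 + 2 = 3 links.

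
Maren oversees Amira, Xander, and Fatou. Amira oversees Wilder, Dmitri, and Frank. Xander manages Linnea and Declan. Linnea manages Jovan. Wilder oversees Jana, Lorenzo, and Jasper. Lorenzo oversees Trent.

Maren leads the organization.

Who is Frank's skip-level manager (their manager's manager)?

Frank reports to Amira, and Amira reports to Maren. So Frank's skip-level manager is Maren.

Maren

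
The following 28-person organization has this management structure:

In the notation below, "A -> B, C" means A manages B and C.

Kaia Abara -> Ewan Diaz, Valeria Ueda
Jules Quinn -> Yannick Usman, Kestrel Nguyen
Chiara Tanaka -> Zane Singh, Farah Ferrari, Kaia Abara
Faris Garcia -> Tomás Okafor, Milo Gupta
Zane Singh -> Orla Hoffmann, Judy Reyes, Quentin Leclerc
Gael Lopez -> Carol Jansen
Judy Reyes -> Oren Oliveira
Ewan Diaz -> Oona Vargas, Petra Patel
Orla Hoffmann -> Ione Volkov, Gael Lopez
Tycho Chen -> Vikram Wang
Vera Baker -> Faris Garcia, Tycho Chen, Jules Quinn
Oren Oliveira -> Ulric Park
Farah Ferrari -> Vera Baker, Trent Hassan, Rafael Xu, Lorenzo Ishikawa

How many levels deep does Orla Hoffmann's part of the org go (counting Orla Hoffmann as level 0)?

2

The longest chain under Orla Hoffmann runs Orla Hoffmann → Gael Lopez → Carol Jansen, which is 2 levels below Orla Hoffmann.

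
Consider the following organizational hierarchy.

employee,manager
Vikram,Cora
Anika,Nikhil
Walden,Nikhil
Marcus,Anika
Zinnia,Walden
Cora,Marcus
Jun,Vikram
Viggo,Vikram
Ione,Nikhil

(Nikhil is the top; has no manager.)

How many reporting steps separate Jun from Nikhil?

Chain from Jun up to Nikhil: Jun → Vikram → Cora → Marcus → Anika → Nikhil. That is 5 steps up, so Jun is 5 levels below Nikhil.

5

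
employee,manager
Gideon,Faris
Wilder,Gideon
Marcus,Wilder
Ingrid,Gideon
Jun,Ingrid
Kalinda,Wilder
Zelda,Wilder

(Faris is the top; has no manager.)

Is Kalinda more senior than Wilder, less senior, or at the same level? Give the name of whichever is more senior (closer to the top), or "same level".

Wilder

Kalinda is 3 levels below Faris; Wilder is 2. Wilder is higher.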